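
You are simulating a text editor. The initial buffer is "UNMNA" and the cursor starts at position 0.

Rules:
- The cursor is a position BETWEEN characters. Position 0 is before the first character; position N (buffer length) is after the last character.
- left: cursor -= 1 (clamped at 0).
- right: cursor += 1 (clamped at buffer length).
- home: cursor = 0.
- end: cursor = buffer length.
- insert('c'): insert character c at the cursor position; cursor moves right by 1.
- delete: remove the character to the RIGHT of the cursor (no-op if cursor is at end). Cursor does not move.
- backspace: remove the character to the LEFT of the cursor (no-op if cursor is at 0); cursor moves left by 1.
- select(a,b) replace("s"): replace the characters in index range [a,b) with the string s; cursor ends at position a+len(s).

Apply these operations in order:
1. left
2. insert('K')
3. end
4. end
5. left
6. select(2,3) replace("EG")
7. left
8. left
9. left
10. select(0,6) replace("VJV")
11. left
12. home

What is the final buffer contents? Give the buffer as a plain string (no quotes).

After op 1 (left): buf='UNMNA' cursor=0
After op 2 (insert('K')): buf='KUNMNA' cursor=1
After op 3 (end): buf='KUNMNA' cursor=6
After op 4 (end): buf='KUNMNA' cursor=6
After op 5 (left): buf='KUNMNA' cursor=5
After op 6 (select(2,3) replace("EG")): buf='KUEGMNA' cursor=4
After op 7 (left): buf='KUEGMNA' cursor=3
After op 8 (left): buf='KUEGMNA' cursor=2
After op 9 (left): buf='KUEGMNA' cursor=1
After op 10 (select(0,6) replace("VJV")): buf='VJVA' cursor=3
After op 11 (left): buf='VJVA' cursor=2
After op 12 (home): buf='VJVA' cursor=0

Answer: VJVA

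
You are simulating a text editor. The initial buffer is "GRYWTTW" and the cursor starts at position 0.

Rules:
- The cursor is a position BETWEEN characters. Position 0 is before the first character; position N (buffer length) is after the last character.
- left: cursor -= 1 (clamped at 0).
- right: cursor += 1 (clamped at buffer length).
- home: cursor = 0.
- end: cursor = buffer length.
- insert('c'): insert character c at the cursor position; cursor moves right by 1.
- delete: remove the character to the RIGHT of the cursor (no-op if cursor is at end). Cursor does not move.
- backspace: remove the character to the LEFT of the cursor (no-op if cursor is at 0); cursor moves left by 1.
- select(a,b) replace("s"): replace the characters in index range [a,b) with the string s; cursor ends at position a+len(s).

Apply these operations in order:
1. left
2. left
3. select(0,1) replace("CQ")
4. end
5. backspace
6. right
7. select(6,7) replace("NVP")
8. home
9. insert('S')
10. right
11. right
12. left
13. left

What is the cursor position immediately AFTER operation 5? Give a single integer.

After op 1 (left): buf='GRYWTTW' cursor=0
After op 2 (left): buf='GRYWTTW' cursor=0
After op 3 (select(0,1) replace("CQ")): buf='CQRYWTTW' cursor=2
After op 4 (end): buf='CQRYWTTW' cursor=8
After op 5 (backspace): buf='CQRYWTT' cursor=7

Answer: 7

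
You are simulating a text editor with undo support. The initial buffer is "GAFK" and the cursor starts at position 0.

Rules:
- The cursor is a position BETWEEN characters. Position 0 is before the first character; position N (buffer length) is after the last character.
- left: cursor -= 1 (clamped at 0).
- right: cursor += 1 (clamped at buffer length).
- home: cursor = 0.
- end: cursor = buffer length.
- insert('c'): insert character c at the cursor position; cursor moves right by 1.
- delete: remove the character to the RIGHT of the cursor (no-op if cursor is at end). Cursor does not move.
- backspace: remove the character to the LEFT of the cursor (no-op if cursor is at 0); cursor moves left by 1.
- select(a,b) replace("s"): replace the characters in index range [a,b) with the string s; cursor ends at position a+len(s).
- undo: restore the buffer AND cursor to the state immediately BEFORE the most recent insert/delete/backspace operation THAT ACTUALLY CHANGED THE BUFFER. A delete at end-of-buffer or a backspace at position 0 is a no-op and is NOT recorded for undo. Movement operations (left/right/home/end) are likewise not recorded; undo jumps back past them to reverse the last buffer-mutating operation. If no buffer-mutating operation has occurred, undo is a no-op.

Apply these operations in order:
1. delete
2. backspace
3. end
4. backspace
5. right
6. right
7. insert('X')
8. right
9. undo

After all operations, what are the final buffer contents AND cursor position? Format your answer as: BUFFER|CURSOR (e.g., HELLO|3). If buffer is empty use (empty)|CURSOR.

Answer: AF|2

Derivation:
After op 1 (delete): buf='AFK' cursor=0
After op 2 (backspace): buf='AFK' cursor=0
After op 3 (end): buf='AFK' cursor=3
After op 4 (backspace): buf='AF' cursor=2
After op 5 (right): buf='AF' cursor=2
After op 6 (right): buf='AF' cursor=2
After op 7 (insert('X')): buf='AFX' cursor=3
After op 8 (right): buf='AFX' cursor=3
After op 9 (undo): buf='AF' cursor=2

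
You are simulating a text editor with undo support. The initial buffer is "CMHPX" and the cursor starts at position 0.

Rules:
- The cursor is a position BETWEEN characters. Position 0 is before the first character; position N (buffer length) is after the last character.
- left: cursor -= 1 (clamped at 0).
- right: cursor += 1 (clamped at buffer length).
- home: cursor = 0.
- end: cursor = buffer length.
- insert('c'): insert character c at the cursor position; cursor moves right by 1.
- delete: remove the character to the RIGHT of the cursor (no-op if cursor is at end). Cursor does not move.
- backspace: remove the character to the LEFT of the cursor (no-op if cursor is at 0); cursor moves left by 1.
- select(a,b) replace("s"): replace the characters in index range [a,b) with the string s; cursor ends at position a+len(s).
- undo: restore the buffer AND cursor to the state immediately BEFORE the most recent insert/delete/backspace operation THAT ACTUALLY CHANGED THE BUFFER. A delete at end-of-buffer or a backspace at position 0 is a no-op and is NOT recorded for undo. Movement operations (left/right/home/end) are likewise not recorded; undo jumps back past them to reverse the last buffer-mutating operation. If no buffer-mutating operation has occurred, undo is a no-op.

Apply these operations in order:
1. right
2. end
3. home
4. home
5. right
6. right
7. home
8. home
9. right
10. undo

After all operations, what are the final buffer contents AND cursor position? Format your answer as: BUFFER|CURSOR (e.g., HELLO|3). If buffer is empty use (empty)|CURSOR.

Answer: CMHPX|1

Derivation:
After op 1 (right): buf='CMHPX' cursor=1
After op 2 (end): buf='CMHPX' cursor=5
After op 3 (home): buf='CMHPX' cursor=0
After op 4 (home): buf='CMHPX' cursor=0
After op 5 (right): buf='CMHPX' cursor=1
After op 6 (right): buf='CMHPX' cursor=2
After op 7 (home): buf='CMHPX' cursor=0
After op 8 (home): buf='CMHPX' cursor=0
After op 9 (right): buf='CMHPX' cursor=1
After op 10 (undo): buf='CMHPX' cursor=1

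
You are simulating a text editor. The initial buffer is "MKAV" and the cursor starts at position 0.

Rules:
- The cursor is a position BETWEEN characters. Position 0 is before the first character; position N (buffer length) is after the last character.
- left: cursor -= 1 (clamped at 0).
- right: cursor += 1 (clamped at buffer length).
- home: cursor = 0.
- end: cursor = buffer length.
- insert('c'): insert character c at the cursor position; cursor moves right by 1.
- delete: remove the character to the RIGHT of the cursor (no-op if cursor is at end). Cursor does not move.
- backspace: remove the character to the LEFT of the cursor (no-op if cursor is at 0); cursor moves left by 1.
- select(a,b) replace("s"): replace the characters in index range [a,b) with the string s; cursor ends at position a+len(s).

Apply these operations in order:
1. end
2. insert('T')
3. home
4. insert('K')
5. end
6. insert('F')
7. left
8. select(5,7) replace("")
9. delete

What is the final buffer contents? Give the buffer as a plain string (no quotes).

After op 1 (end): buf='MKAV' cursor=4
After op 2 (insert('T')): buf='MKAVT' cursor=5
After op 3 (home): buf='MKAVT' cursor=0
After op 4 (insert('K')): buf='KMKAVT' cursor=1
After op 5 (end): buf='KMKAVT' cursor=6
After op 6 (insert('F')): buf='KMKAVTF' cursor=7
After op 7 (left): buf='KMKAVTF' cursor=6
After op 8 (select(5,7) replace("")): buf='KMKAV' cursor=5
After op 9 (delete): buf='KMKAV' cursor=5

Answer: KMKAV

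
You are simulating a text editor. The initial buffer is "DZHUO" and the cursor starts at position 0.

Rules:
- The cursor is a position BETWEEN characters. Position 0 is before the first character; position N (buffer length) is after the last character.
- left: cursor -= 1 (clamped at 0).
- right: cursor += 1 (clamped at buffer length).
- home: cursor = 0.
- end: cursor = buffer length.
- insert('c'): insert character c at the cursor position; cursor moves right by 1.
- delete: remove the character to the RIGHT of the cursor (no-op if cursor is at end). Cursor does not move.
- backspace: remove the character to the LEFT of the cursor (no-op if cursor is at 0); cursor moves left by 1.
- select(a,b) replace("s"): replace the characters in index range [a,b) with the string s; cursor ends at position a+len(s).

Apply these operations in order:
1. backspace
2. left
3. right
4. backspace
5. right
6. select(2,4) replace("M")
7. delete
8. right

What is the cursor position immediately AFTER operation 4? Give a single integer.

After op 1 (backspace): buf='DZHUO' cursor=0
After op 2 (left): buf='DZHUO' cursor=0
After op 3 (right): buf='DZHUO' cursor=1
After op 4 (backspace): buf='ZHUO' cursor=0

Answer: 0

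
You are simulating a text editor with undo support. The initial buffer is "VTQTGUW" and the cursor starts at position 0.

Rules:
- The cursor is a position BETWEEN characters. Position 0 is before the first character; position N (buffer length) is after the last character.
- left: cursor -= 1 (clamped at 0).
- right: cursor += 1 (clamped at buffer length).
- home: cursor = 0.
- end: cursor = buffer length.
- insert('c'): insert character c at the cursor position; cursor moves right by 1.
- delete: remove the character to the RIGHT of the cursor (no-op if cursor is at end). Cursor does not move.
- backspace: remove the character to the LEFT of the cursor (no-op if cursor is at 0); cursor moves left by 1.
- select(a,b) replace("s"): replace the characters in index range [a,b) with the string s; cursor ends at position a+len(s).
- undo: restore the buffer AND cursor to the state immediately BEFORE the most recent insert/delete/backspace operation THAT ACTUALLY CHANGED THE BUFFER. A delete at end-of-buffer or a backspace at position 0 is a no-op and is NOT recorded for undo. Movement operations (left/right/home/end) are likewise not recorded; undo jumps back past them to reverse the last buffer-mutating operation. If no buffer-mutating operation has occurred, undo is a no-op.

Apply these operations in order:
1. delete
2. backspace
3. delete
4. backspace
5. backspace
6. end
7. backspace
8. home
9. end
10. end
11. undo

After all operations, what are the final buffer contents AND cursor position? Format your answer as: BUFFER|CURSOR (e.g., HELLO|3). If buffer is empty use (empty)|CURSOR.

Answer: QTGUW|5

Derivation:
After op 1 (delete): buf='TQTGUW' cursor=0
After op 2 (backspace): buf='TQTGUW' cursor=0
After op 3 (delete): buf='QTGUW' cursor=0
After op 4 (backspace): buf='QTGUW' cursor=0
After op 5 (backspace): buf='QTGUW' cursor=0
After op 6 (end): buf='QTGUW' cursor=5
After op 7 (backspace): buf='QTGU' cursor=4
After op 8 (home): buf='QTGU' cursor=0
After op 9 (end): buf='QTGU' cursor=4
After op 10 (end): buf='QTGU' cursor=4
After op 11 (undo): buf='QTGUW' cursor=5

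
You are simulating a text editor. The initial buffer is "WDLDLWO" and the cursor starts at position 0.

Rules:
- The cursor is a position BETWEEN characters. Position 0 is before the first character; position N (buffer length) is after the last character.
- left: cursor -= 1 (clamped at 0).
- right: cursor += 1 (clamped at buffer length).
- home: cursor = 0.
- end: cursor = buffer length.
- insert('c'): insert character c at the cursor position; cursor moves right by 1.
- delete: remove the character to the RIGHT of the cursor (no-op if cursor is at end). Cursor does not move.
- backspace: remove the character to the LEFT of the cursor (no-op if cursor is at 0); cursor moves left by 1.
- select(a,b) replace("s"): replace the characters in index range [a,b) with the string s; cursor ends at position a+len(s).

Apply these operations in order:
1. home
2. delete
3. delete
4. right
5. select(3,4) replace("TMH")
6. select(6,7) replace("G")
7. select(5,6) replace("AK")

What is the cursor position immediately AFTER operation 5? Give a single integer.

Answer: 6

Derivation:
After op 1 (home): buf='WDLDLWO' cursor=0
After op 2 (delete): buf='DLDLWO' cursor=0
After op 3 (delete): buf='LDLWO' cursor=0
After op 4 (right): buf='LDLWO' cursor=1
After op 5 (select(3,4) replace("TMH")): buf='LDLTMHO' cursor=6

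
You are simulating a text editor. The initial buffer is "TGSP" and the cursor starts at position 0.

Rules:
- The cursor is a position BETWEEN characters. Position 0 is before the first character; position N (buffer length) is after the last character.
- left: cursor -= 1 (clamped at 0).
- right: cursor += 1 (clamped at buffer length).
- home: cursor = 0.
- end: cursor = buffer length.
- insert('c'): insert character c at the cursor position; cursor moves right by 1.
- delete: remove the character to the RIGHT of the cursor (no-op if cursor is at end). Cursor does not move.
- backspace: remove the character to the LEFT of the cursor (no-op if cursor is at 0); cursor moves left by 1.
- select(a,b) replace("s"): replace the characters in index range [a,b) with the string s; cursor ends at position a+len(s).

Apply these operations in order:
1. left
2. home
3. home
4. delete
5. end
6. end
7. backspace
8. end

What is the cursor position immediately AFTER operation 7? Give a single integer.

After op 1 (left): buf='TGSP' cursor=0
After op 2 (home): buf='TGSP' cursor=0
After op 3 (home): buf='TGSP' cursor=0
After op 4 (delete): buf='GSP' cursor=0
After op 5 (end): buf='GSP' cursor=3
After op 6 (end): buf='GSP' cursor=3
After op 7 (backspace): buf='GS' cursor=2

Answer: 2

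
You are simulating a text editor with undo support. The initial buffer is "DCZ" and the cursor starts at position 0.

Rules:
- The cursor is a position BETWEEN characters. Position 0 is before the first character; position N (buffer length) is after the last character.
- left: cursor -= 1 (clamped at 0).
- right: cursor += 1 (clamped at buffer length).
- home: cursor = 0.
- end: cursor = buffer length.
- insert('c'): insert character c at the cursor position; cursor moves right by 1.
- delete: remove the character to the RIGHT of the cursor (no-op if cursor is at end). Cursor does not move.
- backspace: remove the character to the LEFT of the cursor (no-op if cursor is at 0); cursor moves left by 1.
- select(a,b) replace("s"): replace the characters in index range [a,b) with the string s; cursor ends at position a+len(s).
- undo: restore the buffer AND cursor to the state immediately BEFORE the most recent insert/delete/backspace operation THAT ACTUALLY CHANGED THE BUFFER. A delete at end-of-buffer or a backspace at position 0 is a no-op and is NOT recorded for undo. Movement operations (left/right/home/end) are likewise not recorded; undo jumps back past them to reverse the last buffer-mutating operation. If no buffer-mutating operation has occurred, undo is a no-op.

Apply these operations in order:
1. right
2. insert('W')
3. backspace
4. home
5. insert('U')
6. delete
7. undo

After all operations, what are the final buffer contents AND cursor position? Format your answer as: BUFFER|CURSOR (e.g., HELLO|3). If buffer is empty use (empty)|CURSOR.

After op 1 (right): buf='DCZ' cursor=1
After op 2 (insert('W')): buf='DWCZ' cursor=2
After op 3 (backspace): buf='DCZ' cursor=1
After op 4 (home): buf='DCZ' cursor=0
After op 5 (insert('U')): buf='UDCZ' cursor=1
After op 6 (delete): buf='UCZ' cursor=1
After op 7 (undo): buf='UDCZ' cursor=1

Answer: UDCZ|1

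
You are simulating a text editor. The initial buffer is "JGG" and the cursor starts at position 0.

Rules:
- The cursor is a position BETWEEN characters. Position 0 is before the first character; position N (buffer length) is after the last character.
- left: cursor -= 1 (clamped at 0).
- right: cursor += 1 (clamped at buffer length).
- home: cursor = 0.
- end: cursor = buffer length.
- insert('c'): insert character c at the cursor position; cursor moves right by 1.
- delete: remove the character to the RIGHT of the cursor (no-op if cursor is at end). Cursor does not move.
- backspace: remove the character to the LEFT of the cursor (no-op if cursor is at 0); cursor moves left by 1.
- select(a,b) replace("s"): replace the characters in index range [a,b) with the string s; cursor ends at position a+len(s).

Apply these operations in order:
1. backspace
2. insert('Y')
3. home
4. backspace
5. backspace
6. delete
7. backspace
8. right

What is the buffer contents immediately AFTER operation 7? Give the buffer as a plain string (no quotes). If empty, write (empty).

Answer: JGG

Derivation:
After op 1 (backspace): buf='JGG' cursor=0
After op 2 (insert('Y')): buf='YJGG' cursor=1
After op 3 (home): buf='YJGG' cursor=0
After op 4 (backspace): buf='YJGG' cursor=0
After op 5 (backspace): buf='YJGG' cursor=0
After op 6 (delete): buf='JGG' cursor=0
After op 7 (backspace): buf='JGG' cursor=0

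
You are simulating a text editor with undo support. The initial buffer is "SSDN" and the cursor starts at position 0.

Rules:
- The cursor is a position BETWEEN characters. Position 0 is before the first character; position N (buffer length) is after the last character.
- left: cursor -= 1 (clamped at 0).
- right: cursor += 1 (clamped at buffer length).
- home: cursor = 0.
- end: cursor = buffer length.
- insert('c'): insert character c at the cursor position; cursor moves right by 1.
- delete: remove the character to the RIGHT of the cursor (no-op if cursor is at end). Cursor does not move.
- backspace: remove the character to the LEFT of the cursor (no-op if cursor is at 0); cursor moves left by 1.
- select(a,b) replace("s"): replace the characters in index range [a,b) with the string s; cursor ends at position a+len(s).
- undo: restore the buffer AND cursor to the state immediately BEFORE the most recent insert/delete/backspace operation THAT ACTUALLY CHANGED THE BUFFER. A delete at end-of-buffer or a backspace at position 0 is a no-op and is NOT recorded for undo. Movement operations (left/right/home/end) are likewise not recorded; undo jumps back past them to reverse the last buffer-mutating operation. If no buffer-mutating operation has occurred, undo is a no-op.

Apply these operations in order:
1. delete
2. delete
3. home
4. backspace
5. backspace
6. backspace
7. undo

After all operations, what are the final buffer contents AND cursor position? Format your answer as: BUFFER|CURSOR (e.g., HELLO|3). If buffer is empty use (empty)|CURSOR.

After op 1 (delete): buf='SDN' cursor=0
After op 2 (delete): buf='DN' cursor=0
After op 3 (home): buf='DN' cursor=0
After op 4 (backspace): buf='DN' cursor=0
After op 5 (backspace): buf='DN' cursor=0
After op 6 (backspace): buf='DN' cursor=0
After op 7 (undo): buf='SDN' cursor=0

Answer: SDN|0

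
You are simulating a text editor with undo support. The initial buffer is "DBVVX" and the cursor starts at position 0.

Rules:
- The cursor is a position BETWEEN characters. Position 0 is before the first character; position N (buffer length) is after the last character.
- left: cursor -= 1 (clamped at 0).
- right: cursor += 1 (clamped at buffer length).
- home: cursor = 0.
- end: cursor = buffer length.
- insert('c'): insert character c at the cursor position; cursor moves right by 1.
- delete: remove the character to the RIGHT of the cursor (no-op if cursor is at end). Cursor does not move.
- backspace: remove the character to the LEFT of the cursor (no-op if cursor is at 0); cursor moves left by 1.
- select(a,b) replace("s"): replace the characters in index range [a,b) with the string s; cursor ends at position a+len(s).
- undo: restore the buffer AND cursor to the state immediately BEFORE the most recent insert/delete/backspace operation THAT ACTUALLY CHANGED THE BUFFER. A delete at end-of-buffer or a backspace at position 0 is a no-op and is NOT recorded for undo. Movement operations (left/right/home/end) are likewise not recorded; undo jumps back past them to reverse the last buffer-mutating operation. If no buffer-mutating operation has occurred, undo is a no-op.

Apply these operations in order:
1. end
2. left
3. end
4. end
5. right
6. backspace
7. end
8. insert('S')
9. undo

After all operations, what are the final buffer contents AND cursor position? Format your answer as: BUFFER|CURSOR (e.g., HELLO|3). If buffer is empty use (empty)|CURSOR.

After op 1 (end): buf='DBVVX' cursor=5
After op 2 (left): buf='DBVVX' cursor=4
After op 3 (end): buf='DBVVX' cursor=5
After op 4 (end): buf='DBVVX' cursor=5
After op 5 (right): buf='DBVVX' cursor=5
After op 6 (backspace): buf='DBVV' cursor=4
After op 7 (end): buf='DBVV' cursor=4
After op 8 (insert('S')): buf='DBVVS' cursor=5
After op 9 (undo): buf='DBVV' cursor=4

Answer: DBVV|4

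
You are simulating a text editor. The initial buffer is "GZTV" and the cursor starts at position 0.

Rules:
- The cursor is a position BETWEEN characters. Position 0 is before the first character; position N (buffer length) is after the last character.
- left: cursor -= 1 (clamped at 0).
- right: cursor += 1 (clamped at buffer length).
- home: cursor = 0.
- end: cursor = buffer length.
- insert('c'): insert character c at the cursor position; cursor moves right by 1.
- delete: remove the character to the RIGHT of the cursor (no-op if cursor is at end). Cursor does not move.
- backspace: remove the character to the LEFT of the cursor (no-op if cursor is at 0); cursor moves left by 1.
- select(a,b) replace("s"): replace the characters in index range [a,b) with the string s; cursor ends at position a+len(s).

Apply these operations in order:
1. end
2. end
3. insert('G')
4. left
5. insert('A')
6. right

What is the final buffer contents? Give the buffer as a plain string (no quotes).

Answer: GZTVAG

Derivation:
After op 1 (end): buf='GZTV' cursor=4
After op 2 (end): buf='GZTV' cursor=4
After op 3 (insert('G')): buf='GZTVG' cursor=5
After op 4 (left): buf='GZTVG' cursor=4
After op 5 (insert('A')): buf='GZTVAG' cursor=5
After op 6 (right): buf='GZTVAG' cursor=6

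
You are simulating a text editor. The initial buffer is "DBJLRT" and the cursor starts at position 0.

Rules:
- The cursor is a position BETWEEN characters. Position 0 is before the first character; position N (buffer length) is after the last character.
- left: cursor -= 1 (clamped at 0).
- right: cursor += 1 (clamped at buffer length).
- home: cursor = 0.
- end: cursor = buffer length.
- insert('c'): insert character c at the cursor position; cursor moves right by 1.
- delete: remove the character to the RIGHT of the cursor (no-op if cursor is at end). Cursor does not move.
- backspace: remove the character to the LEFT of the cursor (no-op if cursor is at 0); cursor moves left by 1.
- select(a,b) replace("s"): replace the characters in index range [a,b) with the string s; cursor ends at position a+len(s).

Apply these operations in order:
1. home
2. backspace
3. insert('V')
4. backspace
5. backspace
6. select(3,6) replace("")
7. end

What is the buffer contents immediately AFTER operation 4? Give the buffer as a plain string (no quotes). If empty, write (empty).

After op 1 (home): buf='DBJLRT' cursor=0
After op 2 (backspace): buf='DBJLRT' cursor=0
After op 3 (insert('V')): buf='VDBJLRT' cursor=1
After op 4 (backspace): buf='DBJLRT' cursor=0

Answer: DBJLRT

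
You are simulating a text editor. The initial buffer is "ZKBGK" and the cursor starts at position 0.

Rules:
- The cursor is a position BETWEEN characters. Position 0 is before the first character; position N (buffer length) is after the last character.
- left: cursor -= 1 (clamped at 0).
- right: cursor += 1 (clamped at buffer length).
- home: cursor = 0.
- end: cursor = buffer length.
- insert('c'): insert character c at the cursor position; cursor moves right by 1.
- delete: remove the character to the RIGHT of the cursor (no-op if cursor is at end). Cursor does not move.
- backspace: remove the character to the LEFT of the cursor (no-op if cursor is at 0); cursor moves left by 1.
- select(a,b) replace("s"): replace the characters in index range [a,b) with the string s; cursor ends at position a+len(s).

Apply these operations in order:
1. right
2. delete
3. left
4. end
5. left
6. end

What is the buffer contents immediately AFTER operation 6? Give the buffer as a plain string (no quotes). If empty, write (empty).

After op 1 (right): buf='ZKBGK' cursor=1
After op 2 (delete): buf='ZBGK' cursor=1
After op 3 (left): buf='ZBGK' cursor=0
After op 4 (end): buf='ZBGK' cursor=4
After op 5 (left): buf='ZBGK' cursor=3
After op 6 (end): buf='ZBGK' cursor=4

Answer: ZBGK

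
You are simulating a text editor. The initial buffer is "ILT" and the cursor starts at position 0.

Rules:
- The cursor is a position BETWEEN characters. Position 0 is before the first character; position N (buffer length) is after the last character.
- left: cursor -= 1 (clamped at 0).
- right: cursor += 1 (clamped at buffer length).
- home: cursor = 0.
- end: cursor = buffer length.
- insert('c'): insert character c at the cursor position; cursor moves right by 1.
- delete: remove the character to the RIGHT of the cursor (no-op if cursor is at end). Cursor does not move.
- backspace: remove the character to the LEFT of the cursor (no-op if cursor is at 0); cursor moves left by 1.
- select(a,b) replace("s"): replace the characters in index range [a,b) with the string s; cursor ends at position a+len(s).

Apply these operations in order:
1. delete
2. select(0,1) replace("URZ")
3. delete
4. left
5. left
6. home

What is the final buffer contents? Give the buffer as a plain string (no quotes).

Answer: URZ

Derivation:
After op 1 (delete): buf='LT' cursor=0
After op 2 (select(0,1) replace("URZ")): buf='URZT' cursor=3
After op 3 (delete): buf='URZ' cursor=3
After op 4 (left): buf='URZ' cursor=2
After op 5 (left): buf='URZ' cursor=1
After op 6 (home): buf='URZ' cursor=0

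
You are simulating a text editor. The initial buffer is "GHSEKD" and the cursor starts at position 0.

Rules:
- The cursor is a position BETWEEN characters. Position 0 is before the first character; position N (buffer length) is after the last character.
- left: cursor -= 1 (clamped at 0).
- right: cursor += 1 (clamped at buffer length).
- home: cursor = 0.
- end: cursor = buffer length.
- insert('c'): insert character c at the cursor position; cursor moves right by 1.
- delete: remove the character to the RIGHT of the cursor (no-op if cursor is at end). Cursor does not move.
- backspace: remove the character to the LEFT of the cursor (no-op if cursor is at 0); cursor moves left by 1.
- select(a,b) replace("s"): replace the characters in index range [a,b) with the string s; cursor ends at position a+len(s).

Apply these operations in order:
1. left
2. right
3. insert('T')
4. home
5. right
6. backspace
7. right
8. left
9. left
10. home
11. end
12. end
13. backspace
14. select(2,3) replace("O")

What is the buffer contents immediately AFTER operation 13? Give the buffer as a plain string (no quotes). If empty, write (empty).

After op 1 (left): buf='GHSEKD' cursor=0
After op 2 (right): buf='GHSEKD' cursor=1
After op 3 (insert('T')): buf='GTHSEKD' cursor=2
After op 4 (home): buf='GTHSEKD' cursor=0
After op 5 (right): buf='GTHSEKD' cursor=1
After op 6 (backspace): buf='THSEKD' cursor=0
After op 7 (right): buf='THSEKD' cursor=1
After op 8 (left): buf='THSEKD' cursor=0
After op 9 (left): buf='THSEKD' cursor=0
After op 10 (home): buf='THSEKD' cursor=0
After op 11 (end): buf='THSEKD' cursor=6
After op 12 (end): buf='THSEKD' cursor=6
After op 13 (backspace): buf='THSEK' cursor=5

Answer: THSEK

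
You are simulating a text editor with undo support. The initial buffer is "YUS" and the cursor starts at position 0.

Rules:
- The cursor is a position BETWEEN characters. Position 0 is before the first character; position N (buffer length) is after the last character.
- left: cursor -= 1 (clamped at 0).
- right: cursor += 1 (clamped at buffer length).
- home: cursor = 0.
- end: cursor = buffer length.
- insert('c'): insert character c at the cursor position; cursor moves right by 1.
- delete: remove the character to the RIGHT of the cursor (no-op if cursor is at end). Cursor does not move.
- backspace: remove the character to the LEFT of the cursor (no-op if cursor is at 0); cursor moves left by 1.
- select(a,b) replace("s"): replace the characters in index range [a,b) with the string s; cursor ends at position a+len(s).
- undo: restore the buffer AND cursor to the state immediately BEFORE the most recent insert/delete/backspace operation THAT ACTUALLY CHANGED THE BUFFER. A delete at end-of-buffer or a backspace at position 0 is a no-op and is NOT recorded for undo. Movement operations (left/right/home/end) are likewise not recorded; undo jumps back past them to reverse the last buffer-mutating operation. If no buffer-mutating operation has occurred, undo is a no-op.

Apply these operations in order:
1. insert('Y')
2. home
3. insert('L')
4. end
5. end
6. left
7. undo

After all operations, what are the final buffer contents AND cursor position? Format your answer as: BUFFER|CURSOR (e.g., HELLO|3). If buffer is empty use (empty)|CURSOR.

After op 1 (insert('Y')): buf='YYUS' cursor=1
After op 2 (home): buf='YYUS' cursor=0
After op 3 (insert('L')): buf='LYYUS' cursor=1
After op 4 (end): buf='LYYUS' cursor=5
After op 5 (end): buf='LYYUS' cursor=5
After op 6 (left): buf='LYYUS' cursor=4
After op 7 (undo): buf='YYUS' cursor=0

Answer: YYUS|0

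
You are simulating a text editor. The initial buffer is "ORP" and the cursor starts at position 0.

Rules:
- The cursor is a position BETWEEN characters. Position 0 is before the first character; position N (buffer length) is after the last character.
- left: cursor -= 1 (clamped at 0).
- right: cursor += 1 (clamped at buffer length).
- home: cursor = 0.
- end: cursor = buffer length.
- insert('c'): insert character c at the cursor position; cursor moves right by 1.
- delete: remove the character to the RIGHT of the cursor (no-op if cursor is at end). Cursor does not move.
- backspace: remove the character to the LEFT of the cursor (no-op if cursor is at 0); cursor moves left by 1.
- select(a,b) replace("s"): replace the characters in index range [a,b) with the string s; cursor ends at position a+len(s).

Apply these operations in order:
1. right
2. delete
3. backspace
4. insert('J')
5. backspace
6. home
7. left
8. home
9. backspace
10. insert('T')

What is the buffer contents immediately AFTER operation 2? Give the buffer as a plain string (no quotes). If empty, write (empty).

Answer: OP

Derivation:
After op 1 (right): buf='ORP' cursor=1
After op 2 (delete): buf='OP' cursor=1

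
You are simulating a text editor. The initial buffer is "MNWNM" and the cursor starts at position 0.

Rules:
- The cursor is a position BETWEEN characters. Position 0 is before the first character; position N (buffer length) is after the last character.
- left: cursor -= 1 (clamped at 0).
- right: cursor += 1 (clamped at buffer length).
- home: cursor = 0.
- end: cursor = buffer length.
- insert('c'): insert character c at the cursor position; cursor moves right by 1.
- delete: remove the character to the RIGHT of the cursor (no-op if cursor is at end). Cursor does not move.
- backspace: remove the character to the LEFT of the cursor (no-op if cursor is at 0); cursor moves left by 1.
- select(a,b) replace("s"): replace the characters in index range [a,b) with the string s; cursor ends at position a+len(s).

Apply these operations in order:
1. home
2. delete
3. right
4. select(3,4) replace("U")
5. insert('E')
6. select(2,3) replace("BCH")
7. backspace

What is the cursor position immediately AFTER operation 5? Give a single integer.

Answer: 5

Derivation:
After op 1 (home): buf='MNWNM' cursor=0
After op 2 (delete): buf='NWNM' cursor=0
After op 3 (right): buf='NWNM' cursor=1
After op 4 (select(3,4) replace("U")): buf='NWNU' cursor=4
After op 5 (insert('E')): buf='NWNUE' cursor=5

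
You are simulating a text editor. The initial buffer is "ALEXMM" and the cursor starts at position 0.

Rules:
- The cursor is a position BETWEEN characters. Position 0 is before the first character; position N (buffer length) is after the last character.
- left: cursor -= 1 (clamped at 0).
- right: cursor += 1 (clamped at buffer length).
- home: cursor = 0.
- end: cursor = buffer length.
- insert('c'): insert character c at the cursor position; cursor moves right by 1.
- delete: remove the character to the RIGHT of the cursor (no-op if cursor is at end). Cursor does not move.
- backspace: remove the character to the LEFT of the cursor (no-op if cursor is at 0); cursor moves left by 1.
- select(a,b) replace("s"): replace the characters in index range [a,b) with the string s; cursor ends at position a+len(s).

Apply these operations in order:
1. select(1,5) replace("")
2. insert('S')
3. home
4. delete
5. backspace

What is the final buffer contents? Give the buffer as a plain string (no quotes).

After op 1 (select(1,5) replace("")): buf='AM' cursor=1
After op 2 (insert('S')): buf='ASM' cursor=2
After op 3 (home): buf='ASM' cursor=0
After op 4 (delete): buf='SM' cursor=0
After op 5 (backspace): buf='SM' cursor=0

Answer: SM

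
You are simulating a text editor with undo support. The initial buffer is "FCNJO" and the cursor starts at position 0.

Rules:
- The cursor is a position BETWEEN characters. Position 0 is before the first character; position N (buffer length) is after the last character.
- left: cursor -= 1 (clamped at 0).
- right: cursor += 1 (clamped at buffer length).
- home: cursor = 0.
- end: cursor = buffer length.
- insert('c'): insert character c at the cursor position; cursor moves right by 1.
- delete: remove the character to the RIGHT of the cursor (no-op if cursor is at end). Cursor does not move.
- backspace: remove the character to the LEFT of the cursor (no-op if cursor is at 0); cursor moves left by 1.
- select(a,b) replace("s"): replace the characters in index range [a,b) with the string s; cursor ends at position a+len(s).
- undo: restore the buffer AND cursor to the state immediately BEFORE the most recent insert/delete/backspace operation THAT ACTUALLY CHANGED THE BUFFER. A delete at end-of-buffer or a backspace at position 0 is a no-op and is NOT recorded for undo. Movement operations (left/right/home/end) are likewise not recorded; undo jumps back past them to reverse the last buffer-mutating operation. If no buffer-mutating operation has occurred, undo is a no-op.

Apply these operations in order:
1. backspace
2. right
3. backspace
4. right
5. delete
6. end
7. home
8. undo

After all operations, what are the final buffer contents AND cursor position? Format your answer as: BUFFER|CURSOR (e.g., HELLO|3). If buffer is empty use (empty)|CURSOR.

After op 1 (backspace): buf='FCNJO' cursor=0
After op 2 (right): buf='FCNJO' cursor=1
After op 3 (backspace): buf='CNJO' cursor=0
After op 4 (right): buf='CNJO' cursor=1
After op 5 (delete): buf='CJO' cursor=1
After op 6 (end): buf='CJO' cursor=3
After op 7 (home): buf='CJO' cursor=0
After op 8 (undo): buf='CNJO' cursor=1

Answer: CNJO|1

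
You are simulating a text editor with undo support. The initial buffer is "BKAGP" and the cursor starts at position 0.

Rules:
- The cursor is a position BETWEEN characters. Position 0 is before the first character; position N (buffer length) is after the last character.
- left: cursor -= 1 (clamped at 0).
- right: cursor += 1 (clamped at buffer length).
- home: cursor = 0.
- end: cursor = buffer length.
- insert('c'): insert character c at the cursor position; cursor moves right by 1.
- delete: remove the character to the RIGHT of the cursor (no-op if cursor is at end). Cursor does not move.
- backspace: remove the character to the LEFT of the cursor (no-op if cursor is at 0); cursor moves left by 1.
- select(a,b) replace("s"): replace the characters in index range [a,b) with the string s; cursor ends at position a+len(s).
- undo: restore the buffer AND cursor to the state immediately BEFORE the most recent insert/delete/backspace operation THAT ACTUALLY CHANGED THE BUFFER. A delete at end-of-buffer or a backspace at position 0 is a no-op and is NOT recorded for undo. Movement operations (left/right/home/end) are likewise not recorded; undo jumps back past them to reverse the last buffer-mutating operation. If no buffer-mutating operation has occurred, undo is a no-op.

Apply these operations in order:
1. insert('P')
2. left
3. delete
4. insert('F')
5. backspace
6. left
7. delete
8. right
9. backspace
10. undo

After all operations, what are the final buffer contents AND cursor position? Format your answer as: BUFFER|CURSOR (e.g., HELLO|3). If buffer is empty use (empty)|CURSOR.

Answer: KAGP|1

Derivation:
After op 1 (insert('P')): buf='PBKAGP' cursor=1
After op 2 (left): buf='PBKAGP' cursor=0
After op 3 (delete): buf='BKAGP' cursor=0
After op 4 (insert('F')): buf='FBKAGP' cursor=1
After op 5 (backspace): buf='BKAGP' cursor=0
After op 6 (left): buf='BKAGP' cursor=0
After op 7 (delete): buf='KAGP' cursor=0
After op 8 (right): buf='KAGP' cursor=1
After op 9 (backspace): buf='AGP' cursor=0
After op 10 (undo): buf='KAGP' cursor=1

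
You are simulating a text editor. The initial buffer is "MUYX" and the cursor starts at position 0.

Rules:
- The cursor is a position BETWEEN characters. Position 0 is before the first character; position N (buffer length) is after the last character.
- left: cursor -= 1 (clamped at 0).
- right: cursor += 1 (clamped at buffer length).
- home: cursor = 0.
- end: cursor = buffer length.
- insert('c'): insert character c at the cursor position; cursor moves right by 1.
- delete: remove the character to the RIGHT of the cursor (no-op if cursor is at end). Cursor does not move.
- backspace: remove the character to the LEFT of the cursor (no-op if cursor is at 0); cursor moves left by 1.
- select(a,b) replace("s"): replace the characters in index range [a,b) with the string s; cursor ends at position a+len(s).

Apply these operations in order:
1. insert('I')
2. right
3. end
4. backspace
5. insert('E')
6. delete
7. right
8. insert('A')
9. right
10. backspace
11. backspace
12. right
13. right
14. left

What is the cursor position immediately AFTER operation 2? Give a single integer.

Answer: 2

Derivation:
After op 1 (insert('I')): buf='IMUYX' cursor=1
After op 2 (right): buf='IMUYX' cursor=2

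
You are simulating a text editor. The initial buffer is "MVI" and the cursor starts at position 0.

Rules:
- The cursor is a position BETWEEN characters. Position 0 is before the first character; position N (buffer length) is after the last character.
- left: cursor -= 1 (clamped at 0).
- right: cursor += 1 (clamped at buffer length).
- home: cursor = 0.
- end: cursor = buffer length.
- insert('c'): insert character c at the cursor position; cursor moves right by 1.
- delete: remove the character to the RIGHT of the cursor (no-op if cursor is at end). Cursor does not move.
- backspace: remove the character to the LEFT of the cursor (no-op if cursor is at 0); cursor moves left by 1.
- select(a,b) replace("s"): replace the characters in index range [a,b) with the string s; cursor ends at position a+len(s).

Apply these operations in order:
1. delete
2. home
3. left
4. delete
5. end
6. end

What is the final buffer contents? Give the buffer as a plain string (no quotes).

Answer: I

Derivation:
After op 1 (delete): buf='VI' cursor=0
After op 2 (home): buf='VI' cursor=0
After op 3 (left): buf='VI' cursor=0
After op 4 (delete): buf='I' cursor=0
After op 5 (end): buf='I' cursor=1
After op 6 (end): buf='I' cursor=1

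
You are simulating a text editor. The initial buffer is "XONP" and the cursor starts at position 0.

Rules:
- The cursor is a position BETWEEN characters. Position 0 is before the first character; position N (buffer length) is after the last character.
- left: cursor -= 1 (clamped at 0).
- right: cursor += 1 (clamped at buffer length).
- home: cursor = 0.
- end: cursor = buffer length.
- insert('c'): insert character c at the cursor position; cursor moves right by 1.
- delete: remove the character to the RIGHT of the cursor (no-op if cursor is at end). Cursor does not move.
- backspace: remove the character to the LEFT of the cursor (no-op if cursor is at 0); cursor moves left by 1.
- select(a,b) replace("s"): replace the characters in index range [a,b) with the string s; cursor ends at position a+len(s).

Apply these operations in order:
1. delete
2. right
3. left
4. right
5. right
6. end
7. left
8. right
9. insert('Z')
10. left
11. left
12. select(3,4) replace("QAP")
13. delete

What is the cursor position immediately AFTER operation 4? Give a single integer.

Answer: 1

Derivation:
After op 1 (delete): buf='ONP' cursor=0
After op 2 (right): buf='ONP' cursor=1
After op 3 (left): buf='ONP' cursor=0
After op 4 (right): buf='ONP' cursor=1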